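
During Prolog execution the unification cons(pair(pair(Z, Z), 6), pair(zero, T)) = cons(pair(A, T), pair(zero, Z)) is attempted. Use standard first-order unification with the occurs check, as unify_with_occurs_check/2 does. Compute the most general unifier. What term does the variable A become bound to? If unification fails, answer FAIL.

pair(6, 6)

Decompose cons/2: pair(pair(Z, Z), 6) = pair(A, T),  pair(zero, T) = pair(zero, Z).
Decompose pair/2: pair(Z, Z) = A,  6 = T.
Bind A := pair(Z, Z); no other remaining equation mentions A.
Bind T := 6; substituting into the remaining equation gives: pair(zero, 6) = pair(zero, Z).
Decompose pair/2: zero = zero,  6 = Z.
Delete trivial equation zero = zero.
Bind Z := 6. Substituting into the earlier binding gives A := pair(6, 6).
MGU = { A = pair(6, 6), T = 6, Z = 6 }, so A = pair(6, 6).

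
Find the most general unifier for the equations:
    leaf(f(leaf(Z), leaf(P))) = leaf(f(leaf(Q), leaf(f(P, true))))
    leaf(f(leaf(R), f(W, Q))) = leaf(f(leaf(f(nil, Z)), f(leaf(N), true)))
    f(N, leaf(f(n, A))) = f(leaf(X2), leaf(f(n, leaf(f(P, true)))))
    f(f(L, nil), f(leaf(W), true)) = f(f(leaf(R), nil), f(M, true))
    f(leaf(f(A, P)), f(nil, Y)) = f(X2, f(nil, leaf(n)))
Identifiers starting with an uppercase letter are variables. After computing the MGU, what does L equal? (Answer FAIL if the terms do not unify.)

Decompose leaf/1: f(leaf(Z), leaf(P)) = f(leaf(Q), leaf(f(P, true))).
Decompose f/2: leaf(Z) = leaf(Q),  leaf(P) = leaf(f(P, true)).
Decompose leaf/1: Z = Q.
Bind Z := Q; substituting into the one remaining equation that mentions Z gives: leaf(f(leaf(R), f(W, Q))) = leaf(f(leaf(f(nil, Q)), f(leaf(N), true))).
Decompose leaf/1: P = f(P, true).
Occurs check fails: P occurs in f(P, true); the equation P = f(P, true) has no finite solution.

FAIL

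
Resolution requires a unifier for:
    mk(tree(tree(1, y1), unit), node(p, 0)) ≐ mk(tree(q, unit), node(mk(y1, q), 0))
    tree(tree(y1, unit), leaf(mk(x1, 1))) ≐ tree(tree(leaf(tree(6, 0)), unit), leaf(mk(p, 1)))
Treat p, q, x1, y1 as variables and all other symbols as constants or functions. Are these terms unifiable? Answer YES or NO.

YES

Decompose mk/2: tree(tree(1, y1), unit) ≐ tree(q, unit),  node(p, 0) ≐ node(mk(y1, q), 0).
Decompose tree/2: tree(1, y1) ≐ q,  unit ≐ unit.
Bind q := tree(1, y1); substituting into the one remaining equation that mentions q gives: node(p, 0) ≐ node(mk(y1, tree(1, y1)), 0).
Delete trivial equation unit ≐ unit.
Decompose node/2: p ≐ mk(y1, tree(1, y1)),  0 ≐ 0.
Bind p := mk(y1, tree(1, y1)); substituting into the one remaining equation that mentions p gives: tree(tree(y1, unit), leaf(mk(x1, 1))) ≐ tree(tree(leaf(tree(6, 0)), unit), leaf(mk(mk(y1, tree(1, y1)), 1))).
Delete trivial equation 0 ≐ 0.
Decompose tree/2: tree(y1, unit) ≐ tree(leaf(tree(6, 0)), unit),  leaf(mk(x1, 1)) ≐ leaf(mk(mk(y1, tree(1, y1)), 1)).
Decompose tree/2: y1 ≐ leaf(tree(6, 0)),  unit ≐ unit.
Bind y1 := leaf(tree(6, 0)); substituting into the one remaining equation that mentions y1 gives: leaf(mk(x1, 1)) ≐ leaf(mk(mk(leaf(tree(6, 0)), tree(1, leaf(tree(6, 0)))), 1)). Substituting into the earlier bindings gives q := tree(1, leaf(tree(6, 0))), p := mk(leaf(tree(6, 0)), tree(1, leaf(tree(6, 0)))).
Delete trivial equation unit ≐ unit.
Decompose leaf/1: mk(x1, 1) ≐ mk(mk(leaf(tree(6, 0)), tree(1, leaf(tree(6, 0)))), 1).
Decompose mk/2: x1 ≐ mk(leaf(tree(6, 0)), tree(1, leaf(tree(6, 0)))),  1 ≐ 1.
Bind x1 := mk(leaf(tree(6, 0)), tree(1, leaf(tree(6, 0)))); no other remaining equation mentions x1.
Delete trivial equation 1 ≐ 1.
No equations remain and no clash or occurs-check failure arose, so a unifier exists.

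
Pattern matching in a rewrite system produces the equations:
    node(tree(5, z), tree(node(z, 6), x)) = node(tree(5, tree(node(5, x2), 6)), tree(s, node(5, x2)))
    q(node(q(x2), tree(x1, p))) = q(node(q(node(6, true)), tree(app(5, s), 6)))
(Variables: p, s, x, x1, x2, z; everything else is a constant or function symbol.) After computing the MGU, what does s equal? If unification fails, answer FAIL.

Decompose node/2: tree(5, z) = tree(5, tree(node(5, x2), 6)),  tree(node(z, 6), x) = tree(s, node(5, x2)).
Decompose tree/2: 5 = 5,  z = tree(node(5, x2), 6).
Delete trivial equation 5 = 5.
Bind z := tree(node(5, x2), 6); substituting into the one remaining equation that mentions z gives: tree(node(tree(node(5, x2), 6), 6), x) = tree(s, node(5, x2)).
Decompose tree/2: node(tree(node(5, x2), 6), 6) = s,  x = node(5, x2).
Bind s := node(tree(node(5, x2), 6), 6); substituting into the one remaining equation that mentions s gives: q(node(q(x2), tree(x1, p))) = q(node(q(node(6, true)), tree(app(5, node(tree(node(5, x2), 6), 6)), 6))).
Bind x := node(5, x2); no other remaining equation mentions x.
Decompose q/1: node(q(x2), tree(x1, p)) = node(q(node(6, true)), tree(app(5, node(tree(node(5, x2), 6), 6)), 6)).
Decompose node/2: q(x2) = q(node(6, true)),  tree(x1, p) = tree(app(5, node(tree(node(5, x2), 6), 6)), 6).
Decompose q/1: x2 = node(6, true).
Bind x2 := node(6, true); substituting into the remaining equation gives: tree(x1, p) = tree(app(5, node(tree(node(5, node(6, true)), 6), 6)), 6). Substituting into the earlier bindings gives z := tree(node(5, node(6, true)), 6), s := node(tree(node(5, node(6, true)), 6), 6), x := node(5, node(6, true)).
Decompose tree/2: x1 = app(5, node(tree(node(5, node(6, true)), 6), 6)),  p = 6.
Bind x1 := app(5, node(tree(node(5, node(6, true)), 6), 6)); no other remaining equation mentions x1.
Bind p := 6.
MGU = { z ↦ tree(node(5, node(6, true)), 6), s ↦ node(tree(node(5, node(6, true)), 6), 6), x ↦ node(5, node(6, true)), x2 ↦ node(6, true), x1 ↦ app(5, node(tree(node(5, node(6, true)), 6), 6)), p ↦ 6 }, so s ↦ node(tree(node(5, node(6, true)), 6), 6).

node(tree(node(5, node(6, true)), 6), 6)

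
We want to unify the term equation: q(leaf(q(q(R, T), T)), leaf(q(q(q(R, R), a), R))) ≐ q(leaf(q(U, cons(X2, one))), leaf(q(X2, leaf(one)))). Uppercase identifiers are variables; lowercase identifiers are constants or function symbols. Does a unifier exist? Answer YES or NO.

Decompose q/2: leaf(q(q(R, T), T)) ≐ leaf(q(U, cons(X2, one))),  leaf(q(q(q(R, R), a), R)) ≐ leaf(q(X2, leaf(one))).
Decompose leaf/1: q(q(R, T), T) ≐ q(U, cons(X2, one)).
Decompose q/2: q(R, T) ≐ U,  T ≐ cons(X2, one).
Bind U := q(R, T); no other remaining equation mentions U.
Bind T := cons(X2, one); no other remaining equation mentions T. Substituting into the earlier binding gives U := q(R, cons(X2, one)).
Decompose leaf/1: q(q(q(R, R), a), R) ≐ q(X2, leaf(one)).
Decompose q/2: q(q(R, R), a) ≐ X2,  R ≐ leaf(one).
Bind X2 := q(q(R, R), a); no other remaining equation mentions X2. Substituting into the earlier bindings gives U := q(R, cons(q(q(R, R), a), one)), T := cons(q(q(R, R), a), one).
Bind R := leaf(one). Substituting into the earlier bindings gives U := q(leaf(one), cons(q(q(leaf(one), leaf(one)), a), one)), T := cons(q(q(leaf(one), leaf(one)), a), one), X2 := q(q(leaf(one), leaf(one)), a).
No equations remain and no clash or occurs-check failure arose, so a unifier exists.

YES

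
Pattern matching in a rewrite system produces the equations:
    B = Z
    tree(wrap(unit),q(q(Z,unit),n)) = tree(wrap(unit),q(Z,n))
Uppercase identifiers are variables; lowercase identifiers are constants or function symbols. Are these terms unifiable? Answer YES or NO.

NO

Bind B := Z; no other remaining equation mentions B.
Decompose tree/2: wrap(unit) = wrap(unit),  q(q(Z,unit),n) = q(Z,n).
Delete trivial equation wrap(unit) = wrap(unit).
Decompose q/2: q(Z,unit) = Z,  n = n.
Occurs check fails: Z occurs in q(Z,unit); the equation Z = q(Z,unit) has no finite solution.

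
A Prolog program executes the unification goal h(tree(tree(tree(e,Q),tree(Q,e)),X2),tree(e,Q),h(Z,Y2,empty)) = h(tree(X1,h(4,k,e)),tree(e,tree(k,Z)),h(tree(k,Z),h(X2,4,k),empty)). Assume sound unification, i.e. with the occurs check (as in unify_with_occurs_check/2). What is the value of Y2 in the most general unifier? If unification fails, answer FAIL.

Decompose h/3: tree(tree(tree(e,Q),tree(Q,e)),X2) = tree(X1,h(4,k,e)),  tree(e,Q) = tree(e,tree(k,Z)),  h(Z,Y2,empty) = h(tree(k,Z),h(X2,4,k),empty).
Decompose tree/2: tree(tree(e,Q),tree(Q,e)) = X1,  X2 = h(4,k,e).
Bind X1 := tree(tree(e,Q),tree(Q,e)); no other remaining equation mentions X1.
Bind X2 := h(4,k,e); substituting into the one remaining equation that mentions X2 gives: h(Z,Y2,empty) = h(tree(k,Z),h(h(4,k,e),4,k),empty).
Decompose tree/2: e = e,  Q = tree(k,Z).
Delete trivial equation e = e.
Bind Q := tree(k,Z); no other remaining equation mentions Q. Substituting into the earlier binding gives X1 := tree(tree(e,tree(k,Z)),tree(tree(k,Z),e)).
Decompose h/3: Z = tree(k,Z),  Y2 = h(h(4,k,e),4,k),  empty = empty.
Occurs check fails: Z occurs in tree(k,Z); the equation Z = tree(k,Z) has no finite solution.

FAIL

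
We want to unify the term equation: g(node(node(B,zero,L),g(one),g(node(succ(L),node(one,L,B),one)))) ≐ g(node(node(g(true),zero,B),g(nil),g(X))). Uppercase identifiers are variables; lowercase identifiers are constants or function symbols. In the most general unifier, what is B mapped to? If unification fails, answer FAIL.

FAIL

Decompose g/1: node(node(B,zero,L),g(one),g(node(succ(L),node(one,L,B),one))) ≐ node(node(g(true),zero,B),g(nil),g(X)).
Decompose node/3: node(B,zero,L) ≐ node(g(true),zero,B),  g(one) ≐ g(nil),  g(node(succ(L),node(one,L,B),one)) ≐ g(X).
Decompose node/3: B ≐ g(true),  zero ≐ zero,  L ≐ B.
Bind B := g(true); substituting into the 2 remaining equations that mention B gives: L ≐ g(true),  g(node(succ(L),node(one,L,g(true)),one)) ≐ g(X).
Delete trivial equation zero ≐ zero.
Bind L := g(true); substituting into the one remaining equation that mentions L gives: g(node(succ(g(true)),node(one,g(true),g(true)),one)) ≐ g(X).
Decompose g/1: one ≐ nil.
Clash: constants one and nil differ; no unifier exists.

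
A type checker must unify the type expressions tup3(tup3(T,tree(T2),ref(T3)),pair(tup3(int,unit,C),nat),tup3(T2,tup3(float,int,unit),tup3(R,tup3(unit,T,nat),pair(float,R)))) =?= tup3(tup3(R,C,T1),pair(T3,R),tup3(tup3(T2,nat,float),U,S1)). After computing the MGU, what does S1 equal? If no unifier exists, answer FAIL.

Decompose tup3/3: tup3(T,tree(T2),ref(T3)) =?= tup3(R,C,T1),  pair(tup3(int,unit,C),nat) =?= pair(T3,R),  tup3(T2,tup3(float,int,unit),tup3(R,tup3(unit,T,nat),pair(float,R))) =?= tup3(tup3(T2,nat,float),U,S1).
Decompose tup3/3: T =?= R,  tree(T2) =?= C,  ref(T3) =?= T1.
Bind T := R; substituting into the one remaining equation that mentions T gives: tup3(T2,tup3(float,int,unit),tup3(R,tup3(unit,R,nat),pair(float,R))) =?= tup3(tup3(T2,nat,float),U,S1).
Bind C := tree(T2); substituting into the one remaining equation that mentions C gives: pair(tup3(int,unit,tree(T2)),nat) =?= pair(T3,R).
Bind T1 := ref(T3); no other remaining equation mentions T1.
Decompose pair/2: tup3(int,unit,tree(T2)) =?= T3,  nat =?= R.
Bind T3 := tup3(int,unit,tree(T2)); no other remaining equation mentions T3. Substituting into the earlier binding gives T1 := ref(tup3(int,unit,tree(T2))).
Bind R := nat; substituting into the remaining equation gives: tup3(T2,tup3(float,int,unit),tup3(nat,tup3(unit,nat,nat),pair(float,nat))) =?= tup3(tup3(T2,nat,float),U,S1). Substituting into the earlier binding gives T := nat.
Decompose tup3/3: T2 =?= tup3(T2,nat,float),  tup3(float,int,unit) =?= U,  tup3(nat,tup3(unit,nat,nat),pair(float,nat)) =?= S1.
Occurs check fails: T2 occurs in tup3(T2,nat,float); the equation T2 =?= tup3(T2,nat,float) has no finite solution.

FAIL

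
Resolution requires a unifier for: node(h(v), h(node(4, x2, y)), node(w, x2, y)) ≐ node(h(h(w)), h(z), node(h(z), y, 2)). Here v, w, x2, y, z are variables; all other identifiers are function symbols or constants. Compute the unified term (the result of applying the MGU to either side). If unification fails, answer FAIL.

node(h(h(h(node(4, 2, 2)))), h(node(4, 2, 2)), node(h(node(4, 2, 2)), 2, 2))

Decompose node/3: h(v) ≐ h(h(w)),  h(node(4, x2, y)) ≐ h(z),  node(w, x2, y) ≐ node(h(z), y, 2).
Decompose h/1: v ≐ h(w).
Bind v := h(w); no other remaining equation mentions v.
Decompose h/1: node(4, x2, y) ≐ z.
Bind z := node(4, x2, y); substituting into the remaining equation gives: node(w, x2, y) ≐ node(h(node(4, x2, y)), y, 2).
Decompose node/3: w ≐ h(node(4, x2, y)),  x2 ≐ y,  y ≐ 2.
Bind w := h(node(4, x2, y)); no other remaining equation mentions w. Substituting into the earlier binding gives v := h(h(node(4, x2, y))).
Bind x2 := y; no other remaining equation mentions x2. Substituting into the earlier bindings gives v := h(h(node(4, y, y))), z := node(4, y, y), w := h(node(4, y, y)).
Bind y := 2. Substituting into the earlier bindings gives v := h(h(node(4, 2, 2))), z := node(4, 2, 2), w := h(node(4, 2, 2)), x2 := 2.
Applying the MGU to either side gives node(h(h(h(node(4, 2, 2)))), h(node(4, 2, 2)), node(h(node(4, 2, 2)), 2, 2)).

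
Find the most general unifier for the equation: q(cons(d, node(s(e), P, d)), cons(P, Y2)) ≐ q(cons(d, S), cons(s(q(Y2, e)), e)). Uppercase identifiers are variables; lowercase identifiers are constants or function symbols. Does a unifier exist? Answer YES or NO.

YES

Decompose q/2: cons(d, node(s(e), P, d)) ≐ cons(d, S),  cons(P, Y2) ≐ cons(s(q(Y2, e)), e).
Decompose cons/2: d ≐ d,  node(s(e), P, d) ≐ S.
Delete trivial equation d ≐ d.
Bind S := node(s(e), P, d); no other remaining equation mentions S.
Decompose cons/2: P ≐ s(q(Y2, e)),  Y2 ≐ e.
Bind P := s(q(Y2, e)); no other remaining equation mentions P. Substituting into the earlier binding gives S := node(s(e), s(q(Y2, e)), d).
Bind Y2 := e. Substituting into the earlier bindings gives S := node(s(e), s(q(e, e)), d), P := s(q(e, e)).
No equations remain and no clash or occurs-check failure arose, so a unifier exists.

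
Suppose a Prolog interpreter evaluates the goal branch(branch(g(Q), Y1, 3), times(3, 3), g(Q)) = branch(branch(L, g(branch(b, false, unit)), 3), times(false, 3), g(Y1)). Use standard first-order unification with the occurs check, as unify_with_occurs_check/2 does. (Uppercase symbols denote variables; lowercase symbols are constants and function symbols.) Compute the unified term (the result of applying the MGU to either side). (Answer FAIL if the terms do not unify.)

Decompose branch/3: branch(g(Q), Y1, 3) = branch(L, g(branch(b, false, unit)), 3),  times(3, 3) = times(false, 3),  g(Q) = g(Y1).
Decompose branch/3: g(Q) = L,  Y1 = g(branch(b, false, unit)),  3 = 3.
Bind L := g(Q); no other remaining equation mentions L.
Bind Y1 := g(branch(b, false, unit)); substituting into the one remaining equation that mentions Y1 gives: g(Q) = g(g(branch(b, false, unit))).
Delete trivial equation 3 = 3.
Decompose times/2: 3 = false,  3 = 3.
Clash: constants 3 and false differ; no unifier exists.

FAIL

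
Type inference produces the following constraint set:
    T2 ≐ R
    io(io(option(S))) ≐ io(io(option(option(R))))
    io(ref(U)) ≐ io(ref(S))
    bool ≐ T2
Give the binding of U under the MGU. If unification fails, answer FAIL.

option(bool)

Bind T2 := R; substituting into the one remaining equation that mentions T2 gives: bool ≐ R.
Decompose io/1: io(option(S)) ≐ io(option(option(R))).
Decompose io/1: option(S) ≐ option(option(R)).
Decompose option/1: S ≐ option(R).
Bind S := option(R); substituting into the one remaining equation that mentions S gives: io(ref(U)) ≐ io(ref(option(R))).
Decompose io/1: ref(U) ≐ ref(option(R)).
Decompose ref/1: U ≐ option(R).
Bind U := option(R); no other remaining equation mentions U.
Bind R := bool. Substituting into the earlier bindings gives T2 := bool, S := option(bool), U := option(bool).
MGU = { T2 := bool, S := option(bool), U := option(bool), R := bool }, so U := option(bool).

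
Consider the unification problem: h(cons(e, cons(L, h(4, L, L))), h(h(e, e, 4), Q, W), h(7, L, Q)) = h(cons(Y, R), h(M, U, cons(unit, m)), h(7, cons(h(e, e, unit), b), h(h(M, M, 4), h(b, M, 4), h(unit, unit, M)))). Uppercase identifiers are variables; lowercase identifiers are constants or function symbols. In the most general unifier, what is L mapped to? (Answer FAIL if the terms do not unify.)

Decompose h/3: cons(e, cons(L, h(4, L, L))) = cons(Y, R),  h(h(e, e, 4), Q, W) = h(M, U, cons(unit, m)),  h(7, L, Q) = h(7, cons(h(e, e, unit), b), h(h(M, M, 4), h(b, M, 4), h(unit, unit, M))).
Decompose cons/2: e = Y,  cons(L, h(4, L, L)) = R.
Bind Y := e; no other remaining equation mentions Y.
Bind R := cons(L, h(4, L, L)); no other remaining equation mentions R.
Decompose h/3: h(e, e, 4) = M,  Q = U,  W = cons(unit, m).
Bind M := h(e, e, 4); substituting into the one remaining equation that mentions M gives: h(7, L, Q) = h(7, cons(h(e, e, unit), b), h(h(h(e, e, 4), h(e, e, 4), 4), h(b, h(e, e, 4), 4), h(unit, unit, h(e, e, 4)))).
Bind Q := U; substituting into the one remaining equation that mentions Q gives: h(7, L, U) = h(7, cons(h(e, e, unit), b), h(h(h(e, e, 4), h(e, e, 4), 4), h(b, h(e, e, 4), 4), h(unit, unit, h(e, e, 4)))).
Bind W := cons(unit, m); no other remaining equation mentions W.
Decompose h/3: 7 = 7,  L = cons(h(e, e, unit), b),  U = h(h(h(e, e, 4), h(e, e, 4), 4), h(b, h(e, e, 4), 4), h(unit, unit, h(e, e, 4))).
Delete trivial equation 7 = 7.
Bind L := cons(h(e, e, unit), b); no other remaining equation mentions L. Substituting into the earlier binding gives R := cons(cons(h(e, e, unit), b), h(4, cons(h(e, e, unit), b), cons(h(e, e, unit), b))).
Bind U := h(h(h(e, e, 4), h(e, e, 4), 4), h(b, h(e, e, 4), 4), h(unit, unit, h(e, e, 4))). Substituting into the earlier binding gives Q := h(h(h(e, e, 4), h(e, e, 4), 4), h(b, h(e, e, 4), 4), h(unit, unit, h(e, e, 4))).
MGU = { Y := e, R := cons(cons(h(e, e, unit), b), h(4, cons(h(e, e, unit), b), cons(h(e, e, unit), b))), M := h(e, e, 4), Q := h(h(h(e, e, 4), h(e, e, 4), 4), h(b, h(e, e, 4), 4), h(unit, unit, h(e, e, 4))), W := cons(unit, m), L := cons(h(e, e, unit), b), U := h(h(h(e, e, 4), h(e, e, 4), 4), h(b, h(e, e, 4), 4), h(unit, unit, h(e, e, 4))) }, so L := cons(h(e, e, unit), b).

cons(h(e, e, unit), b)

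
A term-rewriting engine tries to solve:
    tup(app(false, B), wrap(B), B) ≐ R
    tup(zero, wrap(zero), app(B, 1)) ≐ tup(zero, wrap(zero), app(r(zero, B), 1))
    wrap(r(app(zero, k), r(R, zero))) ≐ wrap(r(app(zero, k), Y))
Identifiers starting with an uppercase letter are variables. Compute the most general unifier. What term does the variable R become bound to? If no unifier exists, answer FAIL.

Bind R := tup(app(false, B), wrap(B), B); substituting into the one remaining equation that mentions R gives: wrap(r(app(zero, k), r(tup(app(false, B), wrap(B), B), zero))) ≐ wrap(r(app(zero, k), Y)).
Decompose tup/3: zero ≐ zero,  wrap(zero) ≐ wrap(zero),  app(B, 1) ≐ app(r(zero, B), 1).
Delete trivial equation zero ≐ zero.
Delete trivial equation wrap(zero) ≐ wrap(zero).
Decompose app/2: B ≐ r(zero, B),  1 ≐ 1.
Occurs check fails: B occurs in r(zero, B); the equation B ≐ r(zero, B) has no finite solution.

FAIL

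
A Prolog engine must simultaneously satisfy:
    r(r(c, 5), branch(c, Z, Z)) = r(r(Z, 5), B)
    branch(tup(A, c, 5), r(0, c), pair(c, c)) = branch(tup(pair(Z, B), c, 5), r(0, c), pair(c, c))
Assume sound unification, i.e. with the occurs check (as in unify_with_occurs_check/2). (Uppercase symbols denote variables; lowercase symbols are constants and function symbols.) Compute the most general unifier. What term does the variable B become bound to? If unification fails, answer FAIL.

branch(c, c, c)

Decompose r/2: r(c, 5) = r(Z, 5),  branch(c, Z, Z) = B.
Decompose r/2: c = Z,  5 = 5.
Bind Z := c; substituting into the 2 remaining equations that mention Z gives: branch(c, c, c) = B,  branch(tup(A, c, 5), r(0, c), pair(c, c)) = branch(tup(pair(c, B), c, 5), r(0, c), pair(c, c)).
Delete trivial equation 5 = 5.
Bind B := branch(c, c, c); substituting into the remaining equation gives: branch(tup(A, c, 5), r(0, c), pair(c, c)) = branch(tup(pair(c, branch(c, c, c)), c, 5), r(0, c), pair(c, c)).
Decompose branch/3: tup(A, c, 5) = tup(pair(c, branch(c, c, c)), c, 5),  r(0, c) = r(0, c),  pair(c, c) = pair(c, c).
Decompose tup/3: A = pair(c, branch(c, c, c)),  c = c,  5 = 5.
Bind A := pair(c, branch(c, c, c)); no other remaining equation mentions A.
Delete trivial equation c = c.
Delete trivial equation 5 = 5.
Delete trivial equation r(0, c) = r(0, c).
Delete trivial equation pair(c, c) = pair(c, c).
MGU = { Z ↦ c, B ↦ branch(c, c, c), A ↦ pair(c, branch(c, c, c)) }, so B ↦ branch(c, c, c).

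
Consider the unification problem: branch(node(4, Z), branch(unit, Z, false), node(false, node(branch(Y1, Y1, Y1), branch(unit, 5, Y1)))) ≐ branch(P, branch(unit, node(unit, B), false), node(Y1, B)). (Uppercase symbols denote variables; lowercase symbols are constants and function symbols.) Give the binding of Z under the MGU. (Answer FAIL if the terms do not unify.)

Decompose branch/3: node(4, Z) ≐ P,  branch(unit, Z, false) ≐ branch(unit, node(unit, B), false),  node(false, node(branch(Y1, Y1, Y1), branch(unit, 5, Y1))) ≐ node(Y1, B).
Bind P := node(4, Z); no other remaining equation mentions P.
Decompose branch/3: unit ≐ unit,  Z ≐ node(unit, B),  false ≐ false.
Delete trivial equation unit ≐ unit.
Bind Z := node(unit, B); no other remaining equation mentions Z. Substituting into the earlier binding gives P := node(4, node(unit, B)).
Delete trivial equation false ≐ false.
Decompose node/2: false ≐ Y1,  node(branch(Y1, Y1, Y1), branch(unit, 5, Y1)) ≐ B.
Bind Y1 := false; substituting into the remaining equation gives: node(branch(false, false, false), branch(unit, 5, false)) ≐ B.
Bind B := node(branch(false, false, false), branch(unit, 5, false)). Substituting into the earlier bindings gives P := node(4, node(unit, node(branch(false, false, false), branch(unit, 5, false)))), Z := node(unit, node(branch(false, false, false), branch(unit, 5, false))).
MGU = { P -> node(4, node(unit, node(branch(false, false, false), branch(unit, 5, false)))), Z -> node(unit, node(branch(false, false, false), branch(unit, 5, false))), Y1 -> false, B -> node(branch(false, false, false), branch(unit, 5, false)) }, so Z -> node(unit, node(branch(false, false, false), branch(unit, 5, false))).

node(unit, node(branch(false, false, false), branch(unit, 5, false)))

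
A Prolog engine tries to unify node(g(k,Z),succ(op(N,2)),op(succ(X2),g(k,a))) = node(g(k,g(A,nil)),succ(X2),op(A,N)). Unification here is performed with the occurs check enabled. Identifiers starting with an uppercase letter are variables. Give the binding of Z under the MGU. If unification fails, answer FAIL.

Decompose node/3: g(k,Z) = g(k,g(A,nil)),  succ(op(N,2)) = succ(X2),  op(succ(X2),g(k,a)) = op(A,N).
Decompose g/2: k = k,  Z = g(A,nil).
Delete trivial equation k = k.
Bind Z := g(A,nil); no other remaining equation mentions Z.
Decompose succ/1: op(N,2) = X2.
Bind X2 := op(N,2); substituting into the remaining equation gives: op(succ(op(N,2)),g(k,a)) = op(A,N).
Decompose op/2: succ(op(N,2)) = A,  g(k,a) = N.
Bind A := succ(op(N,2)); no other remaining equation mentions A. Substituting into the earlier binding gives Z := g(succ(op(N,2)),nil).
Bind N := g(k,a). Substituting into the earlier bindings gives Z := g(succ(op(g(k,a),2)),nil), X2 := op(g(k,a),2), A := succ(op(g(k,a),2)).
MGU = { Z ↦ g(succ(op(g(k,a),2)),nil), X2 ↦ op(g(k,a),2), A ↦ succ(op(g(k,a),2)), N ↦ g(k,a) }, so Z ↦ g(succ(op(g(k,a),2)),nil).

g(succ(op(g(k,a),2)),nil)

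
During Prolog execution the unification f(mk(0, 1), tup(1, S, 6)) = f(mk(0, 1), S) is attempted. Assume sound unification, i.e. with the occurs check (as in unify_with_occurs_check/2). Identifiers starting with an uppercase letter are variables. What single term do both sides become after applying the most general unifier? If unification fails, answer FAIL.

FAIL

Decompose f/2: mk(0, 1) = mk(0, 1),  tup(1, S, 6) = S.
Delete trivial equation mk(0, 1) = mk(0, 1).
Occurs check fails: S occurs in tup(1, S, 6); the equation S = tup(1, S, 6) has no finite solution.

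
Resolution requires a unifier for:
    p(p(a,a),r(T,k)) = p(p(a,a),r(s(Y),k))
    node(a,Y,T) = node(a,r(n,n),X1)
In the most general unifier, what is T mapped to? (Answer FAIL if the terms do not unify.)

s(r(n,n))

Decompose p/2: p(a,a) = p(a,a),  r(T,k) = r(s(Y),k).
Delete trivial equation p(a,a) = p(a,a).
Decompose r/2: T = s(Y),  k = k.
Bind T := s(Y); substituting into the one remaining equation that mentions T gives: node(a,Y,s(Y)) = node(a,r(n,n),X1).
Delete trivial equation k = k.
Decompose node/3: a = a,  Y = r(n,n),  s(Y) = X1.
Delete trivial equation a = a.
Bind Y := r(n,n); substituting into the remaining equation gives: s(r(n,n)) = X1. Substituting into the earlier binding gives T := s(r(n,n)).
Bind X1 := s(r(n,n)).
MGU = { T ↦ s(r(n,n)), Y ↦ r(n,n), X1 ↦ s(r(n,n)) }, so T ↦ s(r(n,n)).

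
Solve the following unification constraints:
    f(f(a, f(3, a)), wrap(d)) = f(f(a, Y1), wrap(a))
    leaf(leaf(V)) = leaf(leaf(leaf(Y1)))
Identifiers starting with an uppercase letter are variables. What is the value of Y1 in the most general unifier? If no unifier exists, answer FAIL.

FAIL

Decompose f/2: f(a, f(3, a)) = f(a, Y1),  wrap(d) = wrap(a).
Decompose f/2: a = a,  f(3, a) = Y1.
Delete trivial equation a = a.
Bind Y1 := f(3, a); substituting into the one remaining equation that mentions Y1 gives: leaf(leaf(V)) = leaf(leaf(leaf(f(3, a)))).
Decompose wrap/1: d = a.
Clash: constants d and a differ; no unifier exists.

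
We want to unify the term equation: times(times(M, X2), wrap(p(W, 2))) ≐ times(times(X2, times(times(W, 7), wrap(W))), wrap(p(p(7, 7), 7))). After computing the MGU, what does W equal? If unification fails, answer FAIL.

FAIL

Decompose times/2: times(M, X2) ≐ times(X2, times(times(W, 7), wrap(W))),  wrap(p(W, 2)) ≐ wrap(p(p(7, 7), 7)).
Decompose times/2: M ≐ X2,  X2 ≐ times(times(W, 7), wrap(W)).
Bind M := X2; no other remaining equation mentions M.
Bind X2 := times(times(W, 7), wrap(W)); no other remaining equation mentions X2. Substituting into the earlier binding gives M := times(times(W, 7), wrap(W)).
Decompose wrap/1: p(W, 2) ≐ p(p(7, 7), 7).
Decompose p/2: W ≐ p(7, 7),  2 ≐ 7.
Bind W := p(7, 7); no other remaining equation mentions W. Substituting into the earlier bindings gives M := times(times(p(7, 7), 7), wrap(p(7, 7))), X2 := times(times(p(7, 7), 7), wrap(p(7, 7))).
Clash: constants 2 and 7 differ; no unifier exists.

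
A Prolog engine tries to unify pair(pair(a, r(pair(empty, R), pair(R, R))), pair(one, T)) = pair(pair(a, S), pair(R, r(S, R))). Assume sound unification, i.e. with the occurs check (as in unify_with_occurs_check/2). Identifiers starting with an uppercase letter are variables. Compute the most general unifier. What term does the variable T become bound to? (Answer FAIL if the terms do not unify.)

r(r(pair(empty, one), pair(one, one)), one)

Decompose pair/2: pair(a, r(pair(empty, R), pair(R, R))) = pair(a, S),  pair(one, T) = pair(R, r(S, R)).
Decompose pair/2: a = a,  r(pair(empty, R), pair(R, R)) = S.
Delete trivial equation a = a.
Bind S := r(pair(empty, R), pair(R, R)); substituting into the remaining equation gives: pair(one, T) = pair(R, r(r(pair(empty, R), pair(R, R)), R)).
Decompose pair/2: one = R,  T = r(r(pair(empty, R), pair(R, R)), R).
Bind R := one; substituting into the remaining equation gives: T = r(r(pair(empty, one), pair(one, one)), one). Substituting into the earlier binding gives S := r(pair(empty, one), pair(one, one)).
Bind T := r(r(pair(empty, one), pair(one, one)), one).
MGU = { S ↦ r(pair(empty, one), pair(one, one)), R ↦ one, T ↦ r(r(pair(empty, one), pair(one, one)), one) }, so T ↦ r(r(pair(empty, one), pair(one, one)), one).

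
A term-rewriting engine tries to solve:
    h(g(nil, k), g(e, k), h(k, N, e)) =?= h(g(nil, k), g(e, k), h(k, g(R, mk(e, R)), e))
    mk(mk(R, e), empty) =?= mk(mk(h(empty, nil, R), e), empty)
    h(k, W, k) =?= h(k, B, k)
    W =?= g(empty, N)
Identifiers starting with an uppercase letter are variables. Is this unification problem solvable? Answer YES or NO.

Decompose h/3: g(nil, k) =?= g(nil, k),  g(e, k) =?= g(e, k),  h(k, N, e) =?= h(k, g(R, mk(e, R)), e).
Delete trivial equation g(nil, k) =?= g(nil, k).
Delete trivial equation g(e, k) =?= g(e, k).
Decompose h/3: k =?= k,  N =?= g(R, mk(e, R)),  e =?= e.
Delete trivial equation k =?= k.
Bind N := g(R, mk(e, R)); substituting into the one remaining equation that mentions N gives: W =?= g(empty, g(R, mk(e, R))).
Delete trivial equation e =?= e.
Decompose mk/2: mk(R, e) =?= mk(h(empty, nil, R), e),  empty =?= empty.
Decompose mk/2: R =?= h(empty, nil, R),  e =?= e.
Occurs check fails: R occurs in h(empty, nil, R); the equation R =?= h(empty, nil, R) has no finite solution.

NO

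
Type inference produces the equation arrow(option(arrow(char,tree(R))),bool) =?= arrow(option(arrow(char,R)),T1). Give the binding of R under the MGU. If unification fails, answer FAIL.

FAIL

Decompose arrow/2: option(arrow(char,tree(R))) =?= option(arrow(char,R)),  bool =?= T1.
Decompose option/1: arrow(char,tree(R)) =?= arrow(char,R).
Decompose arrow/2: char =?= char,  tree(R) =?= R.
Delete trivial equation char =?= char.
Occurs check fails: R occurs in tree(R); the equation R =?= tree(R) has no finite solution.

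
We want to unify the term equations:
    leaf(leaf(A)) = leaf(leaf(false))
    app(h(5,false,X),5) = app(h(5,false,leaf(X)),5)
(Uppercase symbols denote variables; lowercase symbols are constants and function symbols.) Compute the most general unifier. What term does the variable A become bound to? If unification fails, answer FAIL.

Decompose leaf/1: leaf(A) = leaf(false).
Decompose leaf/1: A = false.
Bind A := false; no other remaining equation mentions A.
Decompose app/2: h(5,false,X) = h(5,false,leaf(X)),  5 = 5.
Decompose h/3: 5 = 5,  false = false,  X = leaf(X).
Delete trivial equation 5 = 5.
Delete trivial equation false = false.
Occurs check fails: X occurs in leaf(X); the equation X = leaf(X) has no finite solution.

FAIL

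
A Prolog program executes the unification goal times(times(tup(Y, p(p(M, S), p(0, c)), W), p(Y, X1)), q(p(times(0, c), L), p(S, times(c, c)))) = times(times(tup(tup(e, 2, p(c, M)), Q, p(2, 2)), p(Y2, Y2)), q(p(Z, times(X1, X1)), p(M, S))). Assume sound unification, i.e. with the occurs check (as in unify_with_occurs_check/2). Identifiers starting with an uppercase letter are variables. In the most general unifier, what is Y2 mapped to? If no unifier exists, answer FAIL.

tup(e, 2, p(c, times(c, c)))

Decompose times/2: times(tup(Y, p(p(M, S), p(0, c)), W), p(Y, X1)) = times(tup(tup(e, 2, p(c, M)), Q, p(2, 2)), p(Y2, Y2)),  q(p(times(0, c), L), p(S, times(c, c))) = q(p(Z, times(X1, X1)), p(M, S)).
Decompose times/2: tup(Y, p(p(M, S), p(0, c)), W) = tup(tup(e, 2, p(c, M)), Q, p(2, 2)),  p(Y, X1) = p(Y2, Y2).
Decompose tup/3: Y = tup(e, 2, p(c, M)),  p(p(M, S), p(0, c)) = Q,  W = p(2, 2).
Bind Y := tup(e, 2, p(c, M)); substituting into the one remaining equation that mentions Y gives: p(tup(e, 2, p(c, M)), X1) = p(Y2, Y2).
Bind Q := p(p(M, S), p(0, c)); no other remaining equation mentions Q.
Bind W := p(2, 2); no other remaining equation mentions W.
Decompose p/2: tup(e, 2, p(c, M)) = Y2,  X1 = Y2.
Bind Y2 := tup(e, 2, p(c, M)); substituting into the one remaining equation that mentions Y2 gives: X1 = tup(e, 2, p(c, M)).
Bind X1 := tup(e, 2, p(c, M)); substituting into the remaining equation gives: q(p(times(0, c), L), p(S, times(c, c))) = q(p(Z, times(tup(e, 2, p(c, M)), tup(e, 2, p(c, M)))), p(M, S)).
Decompose q/2: p(times(0, c), L) = p(Z, times(tup(e, 2, p(c, M)), tup(e, 2, p(c, M)))),  p(S, times(c, c)) = p(M, S).
Decompose p/2: times(0, c) = Z,  L = times(tup(e, 2, p(c, M)), tup(e, 2, p(c, M))).
Bind Z := times(0, c); no other remaining equation mentions Z.
Bind L := times(tup(e, 2, p(c, M)), tup(e, 2, p(c, M))); no other remaining equation mentions L.
Decompose p/2: S = M,  times(c, c) = S.
Bind S := M; substituting into the remaining equation gives: times(c, c) = M. Substituting into the earlier binding gives Q := p(p(M, M), p(0, c)).
Bind M := times(c, c). Substituting into the earlier bindings gives Y := tup(e, 2, p(c, times(c, c))), Q := p(p(times(c, c), times(c, c)), p(0, c)), Y2 := tup(e, 2, p(c, times(c, c))), X1 := tup(e, 2, p(c, times(c, c))), L := times(tup(e, 2, p(c, times(c, c))), tup(e, 2, p(c, times(c, c)))), S := times(c, c).
MGU = { Y = tup(e, 2, p(c, times(c, c))), Q = p(p(times(c, c), times(c, c)), p(0, c)), W = p(2, 2), Y2 = tup(e, 2, p(c, times(c, c))), X1 = tup(e, 2, p(c, times(c, c))), Z = times(0, c), L = times(tup(e, 2, p(c, times(c, c))), tup(e, 2, p(c, times(c, c)))), S = times(c, c), M = times(c, c) }, so Y2 = tup(e, 2, p(c, times(c, c))).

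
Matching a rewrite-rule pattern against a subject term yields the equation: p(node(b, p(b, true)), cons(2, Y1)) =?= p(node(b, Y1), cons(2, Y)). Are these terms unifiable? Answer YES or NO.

YES

Decompose p/2: node(b, p(b, true)) =?= node(b, Y1),  cons(2, Y1) =?= cons(2, Y).
Decompose node/2: b =?= b,  p(b, true) =?= Y1.
Delete trivial equation b =?= b.
Bind Y1 := p(b, true); substituting into the remaining equation gives: cons(2, p(b, true)) =?= cons(2, Y).
Decompose cons/2: 2 =?= 2,  p(b, true) =?= Y.
Delete trivial equation 2 =?= 2.
Bind Y := p(b, true).
No equations remain and no clash or occurs-check failure arose, so a unifier exists.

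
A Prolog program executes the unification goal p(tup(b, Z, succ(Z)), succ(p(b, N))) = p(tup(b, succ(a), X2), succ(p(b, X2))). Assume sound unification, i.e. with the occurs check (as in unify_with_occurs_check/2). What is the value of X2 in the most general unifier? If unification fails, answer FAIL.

succ(succ(a))

Decompose p/2: tup(b, Z, succ(Z)) = tup(b, succ(a), X2),  succ(p(b, N)) = succ(p(b, X2)).
Decompose tup/3: b = b,  Z = succ(a),  succ(Z) = X2.
Delete trivial equation b = b.
Bind Z := succ(a); substituting into the one remaining equation that mentions Z gives: succ(succ(a)) = X2.
Bind X2 := succ(succ(a)); substituting into the remaining equation gives: succ(p(b, N)) = succ(p(b, succ(succ(a)))).
Decompose succ/1: p(b, N) = p(b, succ(succ(a))).
Decompose p/2: b = b,  N = succ(succ(a)).
Delete trivial equation b = b.
Bind N := succ(succ(a)).
MGU = { Z = succ(a), X2 = succ(succ(a)), N = succ(succ(a)) }, so X2 = succ(succ(a)).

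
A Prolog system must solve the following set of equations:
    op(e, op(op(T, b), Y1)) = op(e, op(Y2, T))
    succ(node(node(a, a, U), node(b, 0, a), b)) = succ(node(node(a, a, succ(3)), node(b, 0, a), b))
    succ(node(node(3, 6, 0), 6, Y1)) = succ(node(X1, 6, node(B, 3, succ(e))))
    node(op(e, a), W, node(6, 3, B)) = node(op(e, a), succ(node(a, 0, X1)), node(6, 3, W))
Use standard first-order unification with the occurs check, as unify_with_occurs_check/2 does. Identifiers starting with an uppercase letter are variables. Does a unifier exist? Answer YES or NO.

YES

Decompose op/2: e = e,  op(op(T, b), Y1) = op(Y2, T).
Delete trivial equation e = e.
Decompose op/2: op(T, b) = Y2,  Y1 = T.
Bind Y2 := op(T, b); no other remaining equation mentions Y2.
Bind Y1 := T; substituting into the one remaining equation that mentions Y1 gives: succ(node(node(3, 6, 0), 6, T)) = succ(node(X1, 6, node(B, 3, succ(e)))).
Decompose succ/1: node(node(a, a, U), node(b, 0, a), b) = node(node(a, a, succ(3)), node(b, 0, a), b).
Decompose node/3: node(a, a, U) = node(a, a, succ(3)),  node(b, 0, a) = node(b, 0, a),  b = b.
Decompose node/3: a = a,  a = a,  U = succ(3).
Delete trivial equation a = a.
Delete trivial equation a = a.
Bind U := succ(3); no other remaining equation mentions U.
Delete trivial equation node(b, 0, a) = node(b, 0, a).
Delete trivial equation b = b.
Decompose succ/1: node(node(3, 6, 0), 6, T) = node(X1, 6, node(B, 3, succ(e))).
Decompose node/3: node(3, 6, 0) = X1,  6 = 6,  T = node(B, 3, succ(e)).
Bind X1 := node(3, 6, 0); substituting into the one remaining equation that mentions X1 gives: node(op(e, a), W, node(6, 3, B)) = node(op(e, a), succ(node(a, 0, node(3, 6, 0))), node(6, 3, W)).
Delete trivial equation 6 = 6.
Bind T := node(B, 3, succ(e)); no other remaining equation mentions T. Substituting into the earlier bindings gives Y2 := op(node(B, 3, succ(e)), b), Y1 := node(B, 3, succ(e)).
Decompose node/3: op(e, a) = op(e, a),  W = succ(node(a, 0, node(3, 6, 0))),  node(6, 3, B) = node(6, 3, W).
Delete trivial equation op(e, a) = op(e, a).
Bind W := succ(node(a, 0, node(3, 6, 0))); substituting into the remaining equation gives: node(6, 3, B) = node(6, 3, succ(node(a, 0, node(3, 6, 0)))).
Decompose node/3: 6 = 6,  3 = 3,  B = succ(node(a, 0, node(3, 6, 0))).
Delete trivial equation 6 = 6.
Delete trivial equation 3 = 3.
Bind B := succ(node(a, 0, node(3, 6, 0))). Substituting into the earlier bindings gives Y2 := op(node(succ(node(a, 0, node(3, 6, 0))), 3, succ(e)), b), Y1 := node(succ(node(a, 0, node(3, 6, 0))), 3, succ(e)), T := node(succ(node(a, 0, node(3, 6, 0))), 3, succ(e)).
No equations remain and no clash or occurs-check failure arose, so a unifier exists.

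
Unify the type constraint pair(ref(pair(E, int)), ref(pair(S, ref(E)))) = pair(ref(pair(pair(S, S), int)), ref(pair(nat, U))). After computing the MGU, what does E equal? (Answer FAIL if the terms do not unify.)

Decompose pair/2: ref(pair(E, int)) = ref(pair(pair(S, S), int)),  ref(pair(S, ref(E))) = ref(pair(nat, U)).
Decompose ref/1: pair(E, int) = pair(pair(S, S), int).
Decompose pair/2: E = pair(S, S),  int = int.
Bind E := pair(S, S); substituting into the one remaining equation that mentions E gives: ref(pair(S, ref(pair(S, S)))) = ref(pair(nat, U)).
Delete trivial equation int = int.
Decompose ref/1: pair(S, ref(pair(S, S))) = pair(nat, U).
Decompose pair/2: S = nat,  ref(pair(S, S)) = U.
Bind S := nat; substituting into the remaining equation gives: ref(pair(nat, nat)) = U. Substituting into the earlier binding gives E := pair(nat, nat).
Bind U := ref(pair(nat, nat)).
MGU = { E := pair(nat, nat), S := nat, U := ref(pair(nat, nat)) }, so E := pair(nat, nat).

pair(nat, nat)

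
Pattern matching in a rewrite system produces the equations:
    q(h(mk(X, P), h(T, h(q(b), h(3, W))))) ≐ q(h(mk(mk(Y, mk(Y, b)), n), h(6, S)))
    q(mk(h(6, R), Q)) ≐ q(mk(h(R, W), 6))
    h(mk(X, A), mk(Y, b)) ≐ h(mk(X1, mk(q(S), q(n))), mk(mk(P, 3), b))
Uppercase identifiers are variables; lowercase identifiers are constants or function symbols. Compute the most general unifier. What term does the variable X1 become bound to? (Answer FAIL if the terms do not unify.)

Decompose q/1: h(mk(X, P), h(T, h(q(b), h(3, W)))) ≐ h(mk(mk(Y, mk(Y, b)), n), h(6, S)).
Decompose h/2: mk(X, P) ≐ mk(mk(Y, mk(Y, b)), n),  h(T, h(q(b), h(3, W))) ≐ h(6, S).
Decompose mk/2: X ≐ mk(Y, mk(Y, b)),  P ≐ n.
Bind X := mk(Y, mk(Y, b)); substituting into the one remaining equation that mentions X gives: h(mk(mk(Y, mk(Y, b)), A), mk(Y, b)) ≐ h(mk(X1, mk(q(S), q(n))), mk(mk(P, 3), b)).
Bind P := n; substituting into the one remaining equation that mentions P gives: h(mk(mk(Y, mk(Y, b)), A), mk(Y, b)) ≐ h(mk(X1, mk(q(S), q(n))), mk(mk(n, 3), b)).
Decompose h/2: T ≐ 6,  h(q(b), h(3, W)) ≐ S.
Bind T := 6; no other remaining equation mentions T.
Bind S := h(q(b), h(3, W)); substituting into the one remaining equation that mentions S gives: h(mk(mk(Y, mk(Y, b)), A), mk(Y, b)) ≐ h(mk(X1, mk(q(h(q(b), h(3, W))), q(n))), mk(mk(n, 3), b)).
Decompose q/1: mk(h(6, R), Q) ≐ mk(h(R, W), 6).
Decompose mk/2: h(6, R) ≐ h(R, W),  Q ≐ 6.
Decompose h/2: 6 ≐ R,  R ≐ W.
Bind R := 6; substituting into the one remaining equation that mentions R gives: 6 ≐ W.
Bind W := 6; substituting into the one remaining equation that mentions W gives: h(mk(mk(Y, mk(Y, b)), A), mk(Y, b)) ≐ h(mk(X1, mk(q(h(q(b), h(3, 6))), q(n))), mk(mk(n, 3), b)). Substituting into the earlier binding gives S := h(q(b), h(3, 6)).
Bind Q := 6; no other remaining equation mentions Q.
Decompose h/2: mk(mk(Y, mk(Y, b)), A) ≐ mk(X1, mk(q(h(q(b), h(3, 6))), q(n))),  mk(Y, b) ≐ mk(mk(n, 3), b).
Decompose mk/2: mk(Y, mk(Y, b)) ≐ X1,  A ≐ mk(q(h(q(b), h(3, 6))), q(n)).
Bind X1 := mk(Y, mk(Y, b)); no other remaining equation mentions X1.
Bind A := mk(q(h(q(b), h(3, 6))), q(n)); no other remaining equation mentions A.
Decompose mk/2: Y ≐ mk(n, 3),  b ≐ b.
Bind Y := mk(n, 3); no other remaining equation mentions Y. Substituting into the earlier bindings gives X := mk(mk(n, 3), mk(mk(n, 3), b)), X1 := mk(mk(n, 3), mk(mk(n, 3), b)).
Delete trivial equation b ≐ b.
MGU = { X := mk(mk(n, 3), mk(mk(n, 3), b)), P := n, T := 6, S := h(q(b), h(3, 6)), R := 6, W := 6, Q := 6, X1 := mk(mk(n, 3), mk(mk(n, 3), b)), A := mk(q(h(q(b), h(3, 6))), q(n)), Y := mk(n, 3) }, so X1 := mk(mk(n, 3), mk(mk(n, 3), b)).

mk(mk(n, 3), mk(mk(n, 3), b))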